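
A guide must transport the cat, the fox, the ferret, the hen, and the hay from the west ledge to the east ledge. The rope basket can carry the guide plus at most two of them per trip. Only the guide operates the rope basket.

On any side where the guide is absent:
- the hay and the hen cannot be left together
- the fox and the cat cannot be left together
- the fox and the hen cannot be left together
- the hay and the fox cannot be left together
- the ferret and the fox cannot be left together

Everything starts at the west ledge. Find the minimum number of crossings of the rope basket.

Counting alone: the guide can take at most 2 across per trip to the east ledge, so moving all 5 needs at least 3 loaded trips out, with a return between consecutive ones — at least 5 crossings.
The safety rule pushes this higher. Following every safe sequence of crossings, the most of the 5 that can be at the east ledge as the rope basket arrives there on crossing 5 is 4 — never all 5.
So no plan with fewer than 7 crossings exists, and this one achieves 7:
1. Guide goes to the east ledge with the fox and the hen.  [the west ledge: the cat, the ferret, the hay | the east ledge: the fox, the hen]
2. Guide goes back to the west ledge with the fox.  [the west ledge: the cat, the ferret, the fox, the hay | the east ledge: the hen]
3. Guide goes to the east ledge with the cat and the fox.  [the west ledge: the ferret, the hay | the east ledge: the cat, the fox, the hen]
4. Guide goes back to the west ledge with the fox.  [the west ledge: the ferret, the fox, the hay | the east ledge: the cat, the hen]
5. Guide goes to the east ledge with the ferret and the fox.  [the west ledge: the hay | the east ledge: the cat, the ferret, the fox, the hen]
6. Guide goes back to the west ledge with the fox.  [the west ledge: the fox, the hay | the east ledge: the cat, the ferret, the hen]
7. Guide goes to the east ledge with the fox and the hay.  [the west ledge: — | the east ledge: the cat, the ferret, the fox, the hay, the hen]

7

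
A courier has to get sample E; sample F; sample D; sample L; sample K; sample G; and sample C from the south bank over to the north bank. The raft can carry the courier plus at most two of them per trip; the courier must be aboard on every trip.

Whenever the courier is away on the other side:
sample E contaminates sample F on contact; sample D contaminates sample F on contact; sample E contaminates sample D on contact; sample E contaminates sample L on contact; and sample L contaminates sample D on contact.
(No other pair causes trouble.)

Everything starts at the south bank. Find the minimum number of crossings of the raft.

Counting alone: the courier can take at most 2 across per trip to the north bank, so moving all 7 needs at least 4 loaded trips out, with a return between consecutive ones — at least 7 crossings.
The safety rule pushes this higher. Following every safe sequence of crossings, the most of the 7 that can be at the north bank as the raft arrives there on crossings 7, 9 is 5, 6 respectively — never all 7.
So no plan with fewer than 11 crossings exists, and this one achieves 11:
1. Courier goes to the north bank with sample D and sample E.  [the south bank: sample C, sample F, sample G, sample K, sample L | the north bank: sample D, sample E]
2. Courier goes back to the south bank with sample E.  [the south bank: sample C, sample E, sample F, sample G, sample K, sample L | the north bank: sample D]
3. Courier goes to the north bank with sample E and sample K.  [the south bank: sample C, sample F, sample G, sample L | the north bank: sample D, sample E, sample K]
4. Courier goes back to the south bank with sample E.  [the south bank: sample C, sample E, sample F, sample G, sample L | the north bank: sample D, sample K]
5. Courier goes to the north bank with sample E and sample G.  [the south bank: sample C, sample F, sample L | the north bank: sample D, sample E, sample G, sample K]
6. Courier goes back to the south bank with sample E.  [the south bank: sample C, sample E, sample F, sample L | the north bank: sample D, sample G, sample K]
7. Courier goes to the north bank with sample C and sample E.  [the south bank: sample F, sample L | the north bank: sample C, sample D, sample E, sample G, sample K]
8. Courier goes back to the south bank with sample E.  [the south bank: sample E, sample F, sample L | the north bank: sample C, sample D, sample G, sample K]
9. Courier goes to the north bank with sample F and sample L.  [the south bank: sample E | the north bank: sample C, sample D, sample F, sample G, sample K, sample L]
10. Courier goes back to the south bank with sample D.  [the south bank: sample D, sample E | the north bank: sample C, sample F, sample G, sample K, sample L]
11. Courier goes to the north bank with sample D and sample E.  [the south bank: — | the north bank: sample C, sample D, sample E, sample F, sample G, sample K, sample L]

11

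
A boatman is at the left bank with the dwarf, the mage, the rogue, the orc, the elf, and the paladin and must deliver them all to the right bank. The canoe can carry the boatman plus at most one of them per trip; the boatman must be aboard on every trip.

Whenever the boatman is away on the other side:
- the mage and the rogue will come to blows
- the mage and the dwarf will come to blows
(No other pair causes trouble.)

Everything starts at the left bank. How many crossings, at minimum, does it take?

13

Counting alone: the boatman can take at most 1 across per trip to the right bank, so moving all 6 needs at least 6 loaded trips out, with a return between consecutive ones — at least 11 crossings.
The safety rule pushes this higher. Following every safe sequence of crossings, the most of the 6 that can be at the right bank as the canoe arrives there on crossing 11 is 5 — never all 6.
So no plan with fewer than 13 crossings exists, and this one achieves 13:
1. Boatman goes to the right bank with the mage.
2. Boatman goes back to the left bank alone.
3. Boatman goes to the right bank with the dwarf.
4. Boatman goes back to the left bank with the mage.
5. Boatman goes to the right bank with the rogue.
6. Boatman goes back to the left bank alone.
7. Boatman goes to the right bank with the orc.
8. Boatman goes back to the left bank alone.
9. Boatman goes to the right bank with the elf.
10. Boatman goes back to the left bank alone.
11. Boatman goes to the right bank with the paladin.
12. Boatman goes back to the left bank alone.
13. Boatman goes to the right bank with the mage.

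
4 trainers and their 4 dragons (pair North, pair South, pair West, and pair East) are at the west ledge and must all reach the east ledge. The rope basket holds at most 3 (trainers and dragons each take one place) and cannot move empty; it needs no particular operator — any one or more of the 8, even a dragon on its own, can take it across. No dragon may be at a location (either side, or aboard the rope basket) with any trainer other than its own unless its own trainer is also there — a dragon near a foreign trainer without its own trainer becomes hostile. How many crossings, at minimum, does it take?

Counting alone: each trip to the east ledge takes at most 3 across and each return brings at least 1 back, so after t trips out (and t−1 returns) at most 3t − (t−1) of the 8 are across; that first reaches 8 at t = 4, so at least 7 crossings are needed.
The safety rule pushes this higher. Following every safe sequence of crossings, the most of the 8 that can be at the east ledge as the rope basket arrives there on crossing 7 is 7 — never all 8.
So no plan with fewer than 9 crossings exists, and this one achieves 9:
1. dragon North and trainer North cross → the east ledge.
2. trainer North crosses ← the west ledge.
3. dragon South, trainer North, and trainer South cross → the east ledge.
4. dragon North and trainer North cross ← the west ledge.
5. trainer East, trainer North, and trainer West cross → the east ledge.
6. dragon South crosses ← the west ledge.
7. dragon North and dragon South cross → the east ledge.
8. dragon North crosses ← the west ledge.
9. dragon East, dragon North, and dragon West cross → the east ledge.

9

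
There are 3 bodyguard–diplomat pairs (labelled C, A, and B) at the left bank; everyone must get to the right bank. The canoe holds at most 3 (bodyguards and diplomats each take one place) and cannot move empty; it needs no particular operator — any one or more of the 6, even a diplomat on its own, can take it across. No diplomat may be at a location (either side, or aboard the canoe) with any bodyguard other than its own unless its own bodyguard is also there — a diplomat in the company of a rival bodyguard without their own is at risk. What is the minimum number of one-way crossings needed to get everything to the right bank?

5

Counting alone: each trip to the right bank takes at most 3 across and each return brings at least 1 back, so after t trips out (and t−1 returns) at most 3t − (t−1) of the 6 are across; that first reaches 6 at t = 3, so at least 5 crossings are needed.
The plan below uses exactly 5 crossings, so it is optimal:
1. bodyguard C and diplomat C cross → the right bank.
2. bodyguard C crosses ← the left bank.
3. bodyguard A, bodyguard B, and bodyguard C cross → the right bank.
4. diplomat C crosses ← the left bank.
5. diplomat A, diplomat B, and diplomat C cross → the right bank.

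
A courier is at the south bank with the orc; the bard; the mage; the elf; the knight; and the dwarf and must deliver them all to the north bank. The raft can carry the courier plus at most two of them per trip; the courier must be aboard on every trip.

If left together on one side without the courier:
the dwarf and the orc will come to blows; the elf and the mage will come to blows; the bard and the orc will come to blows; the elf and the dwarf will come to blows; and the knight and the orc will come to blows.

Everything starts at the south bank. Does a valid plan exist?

1. Courier goes to the north bank with the elf and the orc.  [the south bank: the bard, the dwarf, the knight, the mage | the north bank: the elf, the orc]
2. Courier goes back to the south bank alone.  [the south bank: the bard, the dwarf, the knight, the mage | the north bank: the elf, the orc]
3. Courier goes to the north bank with the bard and the mage.  [the south bank: the dwarf, the knight | the north bank: the bard, the elf, the mage, the orc]
4. Courier goes back to the south bank with the elf and the orc.  [the south bank: the dwarf, the elf, the knight, the orc | the north bank: the bard, the mage]
5. Courier goes to the north bank with the dwarf and the knight.  [the south bank: the elf, the orc | the north bank: the bard, the dwarf, the knight, the mage]
6. Courier goes back to the south bank alone.  [the south bank: the elf, the orc | the north bank: the bard, the dwarf, the knight, the mage]
7. Courier goes to the north bank with the elf and the orc.  [the south bank: — | the north bank: the bard, the dwarf, the elf, the knight, the mage, the orc]

Yes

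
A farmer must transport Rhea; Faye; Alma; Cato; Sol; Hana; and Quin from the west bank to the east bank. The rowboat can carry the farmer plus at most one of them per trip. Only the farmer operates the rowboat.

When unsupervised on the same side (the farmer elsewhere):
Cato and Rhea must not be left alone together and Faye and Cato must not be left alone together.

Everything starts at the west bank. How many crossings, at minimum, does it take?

15

Counting alone: the farmer can take at most 1 across per trip to the east bank, so moving all 7 needs at least 7 loaded trips out, with a return between consecutive ones — at least 13 crossings.
The safety rule pushes this higher. Following every safe sequence of crossings, the most of the 7 that can be at the east bank as the rowboat arrives there on crossing 13 is 6 — never all 7.
So no plan with fewer than 15 crossings exists, and this one achieves 15:
1. Farmer goes to the east bank with Cato.
2. Farmer goes back to the west bank alone.
3. Farmer goes to the east bank with Rhea.
4. Farmer goes back to the west bank with Cato.
5. Farmer goes to the east bank with Faye.
6. Farmer goes back to the west bank alone.
7. Farmer goes to the east bank with Alma.
8. Farmer goes back to the west bank alone.
9. Farmer goes to the east bank with Sol.
10. Farmer goes back to the west bank alone.
11. Farmer goes to the east bank with Hana.
12. Farmer goes back to the west bank alone.
13. Farmer goes to the east bank with Quin.
14. Farmer goes back to the west bank alone.
15. Farmer goes to the east bank with Cato.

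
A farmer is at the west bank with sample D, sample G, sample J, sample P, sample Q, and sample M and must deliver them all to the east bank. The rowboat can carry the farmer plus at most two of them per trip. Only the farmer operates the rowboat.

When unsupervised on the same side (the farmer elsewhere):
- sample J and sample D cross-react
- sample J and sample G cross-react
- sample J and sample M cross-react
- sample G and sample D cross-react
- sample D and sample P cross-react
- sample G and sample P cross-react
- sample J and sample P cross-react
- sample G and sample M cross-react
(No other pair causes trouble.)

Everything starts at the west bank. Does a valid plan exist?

No

Whatever the first load, the items left behind include a forbidden pair without the farmer. No opening move is safe, so no plan exists.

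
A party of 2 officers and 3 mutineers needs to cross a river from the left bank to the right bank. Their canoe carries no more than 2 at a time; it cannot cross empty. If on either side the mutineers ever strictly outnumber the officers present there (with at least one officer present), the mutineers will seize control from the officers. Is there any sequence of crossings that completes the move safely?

No

The mutineers already outnumber the officers at the left bank before anyone moves, so the starting position itself is disallowed.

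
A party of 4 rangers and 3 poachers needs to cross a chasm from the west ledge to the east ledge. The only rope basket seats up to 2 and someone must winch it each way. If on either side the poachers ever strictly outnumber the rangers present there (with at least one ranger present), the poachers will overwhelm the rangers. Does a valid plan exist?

Yes

1. 2 poachers → the east ledge.  (the west ledge: 4R 1P; the east ledge: 0R 2P)
2. 1 poacher ← the west ledge.  (the west ledge: 4R 2P; the east ledge: 0R 1P)
3. 2 poachers → the east ledge.  (the west ledge: 4R 0P; the east ledge: 0R 3P)
4. 1 poacher ← the west ledge.  (the west ledge: 4R 1P; the east ledge: 0R 2P)
5. 2 rangers → the east ledge.  (the west ledge: 2R 1P; the east ledge: 2R 2P)
6. 1 poacher ← the west ledge.  (the west ledge: 2R 2P; the east ledge: 2R 1P)
7. 1 ranger and 1 poacher → the east ledge.  (the west ledge: 1R 1P; the east ledge: 3R 2P)
8. 1 ranger ← the west ledge.  (the west ledge: 2R 1P; the east ledge: 2R 2P)
9. 1 ranger and 1 poacher → the east ledge.  (the west ledge: 1R 0P; the east ledge: 3R 3P)
10. 1 poacher ← the west ledge.  (the west ledge: 1R 1P; the east ledge: 3R 2P)
11. 1 ranger and 1 poacher → the east ledge.  (the west ledge: 0R 0P; the east ledge: 4R 3P)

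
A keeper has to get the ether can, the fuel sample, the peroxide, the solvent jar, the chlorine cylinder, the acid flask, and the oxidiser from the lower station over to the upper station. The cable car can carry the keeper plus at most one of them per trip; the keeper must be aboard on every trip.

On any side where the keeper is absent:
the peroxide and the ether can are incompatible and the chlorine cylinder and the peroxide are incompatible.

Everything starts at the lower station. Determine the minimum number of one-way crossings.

15

Counting alone: the keeper can take at most 1 across per trip to the upper station, so moving all 7 needs at least 7 loaded trips out, with a return between consecutive ones — at least 13 crossings.
The safety rule pushes this higher. Following every safe sequence of crossings, the most of the 7 that can be at the upper station as the cable car arrives there on crossing 13 is 6 — never all 7.
So no plan with fewer than 15 crossings exists, and this one achieves 15:
1. Keeper goes to the upper station with the peroxide.
2. Keeper goes back to the lower station alone.
3. Keeper goes to the upper station with the ether can.
4. Keeper goes back to the lower station with the peroxide.
5. Keeper goes to the upper station with the chlorine cylinder.
6. Keeper goes back to the lower station alone.
7. Keeper goes to the upper station with the fuel sample.
8. Keeper goes back to the lower station alone.
9. Keeper goes to the upper station with the solvent jar.
10. Keeper goes back to the lower station alone.
11. Keeper goes to the upper station with the acid flask.
12. Keeper goes back to the lower station alone.
13. Keeper goes to the upper station with the oxidiser.
14. Keeper goes back to the lower station alone.
15. Keeper goes to the upper station with the peroxide.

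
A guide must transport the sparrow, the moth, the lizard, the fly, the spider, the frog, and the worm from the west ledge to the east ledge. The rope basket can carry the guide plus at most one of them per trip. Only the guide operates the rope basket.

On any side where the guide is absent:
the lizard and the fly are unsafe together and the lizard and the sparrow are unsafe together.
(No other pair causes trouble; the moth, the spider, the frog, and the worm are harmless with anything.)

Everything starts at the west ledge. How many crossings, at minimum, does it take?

15

Counting alone: the guide can take at most 1 across per trip to the east ledge, so moving all 7 needs at least 7 loaded trips out, with a return between consecutive ones — at least 13 crossings.
The safety rule pushes this higher. Following every safe sequence of crossings, the most of the 7 that can be at the east ledge as the rope basket arrives there on crossing 13 is 6 — never all 7.
So no plan with fewer than 15 crossings exists, and this one achieves 15:
1. Guide goes to the east ledge with the lizard.  [the west ledge: the fly, the frog, the moth, the sparrow, the spider, the worm | the east ledge: the lizard]
2. Guide goes back to the west ledge alone.  [the west ledge: the fly, the frog, the moth, the sparrow, the spider, the worm | the east ledge: the lizard]
3. Guide goes to the east ledge with the sparrow.  [the west ledge: the fly, the frog, the moth, the spider, the worm | the east ledge: the lizard, the sparrow]
4. Guide goes back to the west ledge with the lizard.  [the west ledge: the fly, the frog, the lizard, the moth, the spider, the worm | the east ledge: the sparrow]
5. Guide goes to the east ledge with the fly.  [the west ledge: the frog, the lizard, the moth, the spider, the worm | the east ledge: the fly, the sparrow]
6. Guide goes back to the west ledge alone.  [the west ledge: the frog, the lizard, the moth, the spider, the worm | the east ledge: the fly, the sparrow]
7. Guide goes to the east ledge with the moth.  [the west ledge: the frog, the lizard, the spider, the worm | the east ledge: the fly, the moth, the sparrow]
8. Guide goes back to the west ledge alone.  [the west ledge: the frog, the lizard, the spider, the worm | the east ledge: the fly, the moth, the sparrow]
9. Guide goes to the east ledge with the spider.  [the west ledge: the frog, the lizard, the worm | the east ledge: the fly, the moth, the sparrow, the spider]
10. Guide goes back to the west ledge alone.  [the west ledge: the frog, the lizard, the worm | the east ledge: the fly, the moth, the sparrow, the spider]
11. Guide goes to the east ledge with the frog.  [the west ledge: the lizard, the worm | the east ledge: the fly, the frog, the moth, the sparrow, the spider]
12. Guide goes back to the west ledge alone.  [the west ledge: the lizard, the worm | the east ledge: the fly, the frog, the moth, the sparrow, the spider]
13. Guide goes to the east ledge with the worm.  [the west ledge: the lizard | the east ledge: the fly, the frog, the moth, the sparrow, the spider, the worm]
14. Guide goes back to the west ledge alone.  [the west ledge: the lizard | the east ledge: the fly, the frog, the moth, the sparrow, the spider, the worm]
15. Guide goes to the east ledge with the lizard.  [the west ledge: — | the east ledge: the fly, the frog, the lizard, the moth, the sparrow, the spider, the worm]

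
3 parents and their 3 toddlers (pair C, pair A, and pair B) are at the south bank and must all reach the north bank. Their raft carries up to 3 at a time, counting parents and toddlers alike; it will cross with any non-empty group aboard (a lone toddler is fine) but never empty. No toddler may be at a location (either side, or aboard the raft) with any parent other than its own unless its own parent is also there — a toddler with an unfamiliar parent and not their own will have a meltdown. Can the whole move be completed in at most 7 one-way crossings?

Yes

Yes — this plan uses 5 crossings (≤ 7):
1. parent C and toddler C cross → the north bank.
2. parent C crosses ← the south bank.
3. parent A, parent B, and parent C cross → the north bank.
4. toddler C crosses ← the south bank.
5. toddler A, toddler B, and toddler C cross → the north bank.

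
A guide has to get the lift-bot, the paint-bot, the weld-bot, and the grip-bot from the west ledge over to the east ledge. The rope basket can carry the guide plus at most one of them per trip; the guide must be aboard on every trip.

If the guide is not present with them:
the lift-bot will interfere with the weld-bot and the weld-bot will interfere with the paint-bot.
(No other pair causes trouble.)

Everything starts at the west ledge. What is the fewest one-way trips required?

9

Counting alone: the guide can take at most 1 across per trip to the east ledge, so moving all 4 needs at least 4 loaded trips out, with a return between consecutive ones — at least 7 crossings.
The safety rule pushes this higher. Following every safe sequence of crossings, the most of the 4 that can be at the east ledge as the rope basket arrives there on crossing 7 is 3 — never all 4.
So no plan with fewer than 9 crossings exists, and this one achieves 9:
1. Guide goes to the east ledge with the weld-bot.
2. Guide goes back to the west ledge alone.
3. Guide goes to the east ledge with the lift-bot.
4. Guide goes back to the west ledge with the weld-bot.
5. Guide goes to the east ledge with the paint-bot.
6. Guide goes back to the west ledge alone.
7. Guide goes to the east ledge with the grip-bot.
8. Guide goes back to the west ledge alone.
9. Guide goes to the east ledge with the weld-bot.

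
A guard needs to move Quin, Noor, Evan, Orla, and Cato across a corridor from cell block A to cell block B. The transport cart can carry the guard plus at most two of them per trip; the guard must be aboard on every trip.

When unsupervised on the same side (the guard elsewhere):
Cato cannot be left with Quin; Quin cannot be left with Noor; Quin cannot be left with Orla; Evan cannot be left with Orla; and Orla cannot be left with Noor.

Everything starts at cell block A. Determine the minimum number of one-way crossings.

7

Counting alone: the guard can take at most 2 across per trip to cell block B, so moving all 5 needs at least 3 loaded trips out, with a return between consecutive ones — at least 5 crossings.
The safety rule pushes this higher. Following every safe sequence of crossings, the most of the 5 that can be at cell block B as the transport cart arrives there on crossing 5 is 4 — never all 5.
So no plan with fewer than 7 crossings exists, and this one achieves 7:
1. Guard goes to cell block B with Orla and Quin.  [cell block A: Cato, Evan, Noor | cell block B: Orla, Quin]
2. Guard goes back to cell block A with Quin.  [cell block A: Cato, Evan, Noor, Quin | cell block B: Orla]
3. Guard goes to cell block B with Evan and Quin.  [cell block A: Cato, Noor | cell block B: Evan, Orla, Quin]
4. Guard goes back to cell block A with Orla.  [cell block A: Cato, Noor, Orla | cell block B: Evan, Quin]
5. Guard goes to cell block B with Cato and Noor.  [cell block A: Orla | cell block B: Cato, Evan, Noor, Quin]
6. Guard goes back to cell block A with Quin.  [cell block A: Orla, Quin | cell block B: Cato, Evan, Noor]
7. Guard goes to cell block B with Orla and Quin.  [cell block A: — | cell block B: Cato, Evan, Noor, Orla, Quin]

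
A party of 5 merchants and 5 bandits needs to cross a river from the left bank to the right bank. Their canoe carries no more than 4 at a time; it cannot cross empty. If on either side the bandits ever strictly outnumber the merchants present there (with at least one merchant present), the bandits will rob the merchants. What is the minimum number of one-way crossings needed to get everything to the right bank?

Counting alone: each trip to the right bank takes at most 4 across and each return brings at least 1 back, so after t trips out (and t−1 returns) at most 4t − (t−1) of the 10 are across; that first reaches 10 at t = 3, so at least 5 crossings are needed.
The safety rule pushes this higher. Following every safe sequence of crossings, the most of the 10 that can be at the right bank as the canoe arrives there on crossing 5 is 9 — never all 10.
So no plan with fewer than 7 crossings exists, and this one achieves 7:
1. 2 bandits → the right bank.  (the left bank: 5M 3B; the right bank: 0M 2B)
2. 1 bandit ← the left bank.  (the left bank: 5M 4B; the right bank: 0M 1B)
3. 4 bandits → the right bank.  (the left bank: 5M 0B; the right bank: 0M 5B)
4. 1 bandit ← the left bank.  (the left bank: 5M 1B; the right bank: 0M 4B)
5. 4 merchants → the right bank.  (the left bank: 1M 1B; the right bank: 4M 4B)
6. 1 merchant and 1 bandit ← the left bank.  (the left bank: 2M 2B; the right bank: 3M 3B)
7. 2 merchants and 2 bandits → the right bank.  (the left bank: 0M 0B; the right bank: 5M 5B)

7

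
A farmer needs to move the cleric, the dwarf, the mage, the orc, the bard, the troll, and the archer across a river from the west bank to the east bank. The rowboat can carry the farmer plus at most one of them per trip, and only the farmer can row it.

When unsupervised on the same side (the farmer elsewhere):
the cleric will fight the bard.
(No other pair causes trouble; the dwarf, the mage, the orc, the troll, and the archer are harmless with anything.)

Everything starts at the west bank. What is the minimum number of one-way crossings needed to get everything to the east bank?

Counting alone: the farmer can take at most 1 across per trip to the east bank, so moving all 7 needs at least 7 loaded trips out, with a return between consecutive ones — at least 13 crossings.
The plan below uses exactly 13 crossings, so it is optimal:
1. Farmer goes to the east bank with the cleric.  [the west bank: the archer, the bard, the dwarf, the mage, the orc, the troll | the east bank: the cleric]
2. Farmer goes back to the west bank alone.  [the west bank: the archer, the bard, the dwarf, the mage, the orc, the troll | the east bank: the cleric]
3. Farmer goes to the east bank with the dwarf.  [the west bank: the archer, the bard, the mage, the orc, the troll | the east bank: the cleric, the dwarf]
4. Farmer goes back to the west bank alone.  [the west bank: the archer, the bard, the mage, the orc, the troll | the east bank: the cleric, the dwarf]
5. Farmer goes to the east bank with the mage.  [the west bank: the archer, the bard, the orc, the troll | the east bank: the cleric, the dwarf, the mage]
6. Farmer goes back to the west bank alone.  [the west bank: the archer, the bard, the orc, the troll | the east bank: the cleric, the dwarf, the mage]
7. Farmer goes to the east bank with the orc.  [the west bank: the archer, the bard, the troll | the east bank: the cleric, the dwarf, the mage, the orc]
8. Farmer goes back to the west bank alone.  [the west bank: the archer, the bard, the troll | the east bank: the cleric, the dwarf, the mage, the orc]
9. Farmer goes to the east bank with the troll.  [the west bank: the archer, the bard | the east bank: the cleric, the dwarf, the mage, the orc, the troll]
10. Farmer goes back to the west bank alone.  [the west bank: the archer, the bard | the east bank: the cleric, the dwarf, the mage, the orc, the troll]
11. Farmer goes to the east bank with the archer.  [the west bank: the bard | the east bank: the archer, the cleric, the dwarf, the mage, the orc, the troll]
12. Farmer goes back to the west bank alone.  [the west bank: the bard | the east bank: the archer, the cleric, the dwarf, the mage, the orc, the troll]
13. Farmer goes to the east bank with the bard.  [the west bank: — | the east bank: the archer, the bard, the cleric, the dwarf, the mage, the orc, the troll]

13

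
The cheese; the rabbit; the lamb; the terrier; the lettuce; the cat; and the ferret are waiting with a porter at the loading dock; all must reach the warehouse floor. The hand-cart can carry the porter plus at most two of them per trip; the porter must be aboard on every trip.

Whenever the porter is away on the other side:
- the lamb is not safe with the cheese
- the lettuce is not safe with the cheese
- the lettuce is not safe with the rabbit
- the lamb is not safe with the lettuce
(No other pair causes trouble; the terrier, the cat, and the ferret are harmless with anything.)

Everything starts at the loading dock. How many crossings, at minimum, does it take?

11

Counting alone: the porter can take at most 2 across per trip to the warehouse floor, so moving all 7 needs at least 4 loaded trips out, with a return between consecutive ones — at least 7 crossings.
The safety rule pushes this higher. Following every safe sequence of crossings, the most of the 7 that can be at the warehouse floor as the hand-cart arrives there on crossings 7, 9 is 5, 6 respectively — never all 7.
So no plan with fewer than 11 crossings exists, and this one achieves 11:
1. Porter goes to the warehouse floor with the cheese and the lettuce.
2. Porter goes back to the loading dock with the cheese.
3. Porter goes to the warehouse floor with the cheese and the rabbit.
4. Porter goes back to the loading dock with the lettuce.
5. Porter goes to the warehouse floor with the lamb and the terrier.
6. Porter goes back to the loading dock with the cheese.
7. Porter goes to the warehouse floor with the cat and the cheese.
8. Porter goes back to the loading dock with the cheese.
9. Porter goes to the warehouse floor with the cheese and the ferret.
10. Porter goes back to the loading dock with the cheese.
11. Porter goes to the warehouse floor with the cheese and the lettuce.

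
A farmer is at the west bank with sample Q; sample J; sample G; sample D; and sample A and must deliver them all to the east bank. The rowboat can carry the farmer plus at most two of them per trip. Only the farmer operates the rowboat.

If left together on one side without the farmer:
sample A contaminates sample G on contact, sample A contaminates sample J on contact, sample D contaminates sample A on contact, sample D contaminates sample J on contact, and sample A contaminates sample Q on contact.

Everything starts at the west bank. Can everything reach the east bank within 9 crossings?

Yes — this plan uses 7 crossings (≤ 9):
1. Farmer goes to the east bank with sample A and sample J.
2. Farmer goes back to the west bank with sample J.
3. Farmer goes to the east bank with sample J and sample Q.
4. Farmer goes back to the west bank with sample A.
5. Farmer goes to the east bank with sample D and sample G.
6. Farmer goes back to the west bank with sample J.
7. Farmer goes to the east bank with sample A and sample J.

Yes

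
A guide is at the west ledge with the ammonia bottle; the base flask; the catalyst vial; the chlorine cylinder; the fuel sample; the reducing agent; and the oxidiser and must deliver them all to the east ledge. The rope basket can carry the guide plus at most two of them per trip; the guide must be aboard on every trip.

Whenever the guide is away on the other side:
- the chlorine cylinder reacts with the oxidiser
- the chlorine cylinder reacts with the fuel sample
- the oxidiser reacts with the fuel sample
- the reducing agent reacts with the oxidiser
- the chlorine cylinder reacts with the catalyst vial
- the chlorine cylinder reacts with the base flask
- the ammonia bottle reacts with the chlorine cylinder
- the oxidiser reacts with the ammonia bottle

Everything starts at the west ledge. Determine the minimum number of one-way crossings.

Counting alone: the guide can take at most 2 across per trip to the east ledge, so moving all 7 needs at least 4 loaded trips out, with a return between consecutive ones — at least 7 crossings.
The safety rule pushes this higher. Following every safe sequence of crossings, the most of the 7 that can be at the east ledge as the rope basket arrives there on crossings 7, 9 is 5, 6 respectively — never all 7.
So no plan with fewer than 11 crossings exists, and this one achieves 11:
1. Guide goes to the east ledge with the chlorine cylinder and the oxidiser.  [the west ledge: the ammonia bottle, the base flask, the catalyst vial, the fuel sample, the reducing agent | the east ledge: the chlorine cylinder, the oxidiser]
2. Guide goes back to the west ledge with the chlorine cylinder.  [the west ledge: the ammonia bottle, the base flask, the catalyst vial, the chlorine cylinder, the fuel sample, the reducing agent | the east ledge: the oxidiser]
3. Guide goes to the east ledge with the base flask and the chlorine cylinder.  [the west ledge: the ammonia bottle, the catalyst vial, the fuel sample, the reducing agent | the east ledge: the base flask, the chlorine cylinder, the oxidiser]
4. Guide goes back to the west ledge with the chlorine cylinder.  [the west ledge: the ammonia bottle, the catalyst vial, the chlorine cylinder, the fuel sample, the reducing agent | the east ledge: the base flask, the oxidiser]
5. Guide goes to the east ledge with the catalyst vial and the chlorine cylinder.  [the west ledge: the ammonia bottle, the fuel sample, the reducing agent | the east ledge: the base flask, the catalyst vial, the chlorine cylinder, the oxidiser]
6. Guide goes back to the west ledge with the chlorine cylinder.  [the west ledge: the ammonia bottle, the chlorine cylinder, the fuel sample, the reducing agent | the east ledge: the base flask, the catalyst vial, the oxidiser]
7. Guide goes to the east ledge with the ammonia bottle and the fuel sample.  [the west ledge: the chlorine cylinder, the reducing agent | the east ledge: the ammonia bottle, the base flask, the catalyst vial, the fuel sample, the oxidiser]
8. Guide goes back to the west ledge with the oxidiser.  [the west ledge: the chlorine cylinder, the oxidiser, the reducing agent | the east ledge: the ammonia bottle, the base flask, the catalyst vial, the fuel sample]
9. Guide goes to the east ledge with the chlorine cylinder and the reducing agent.  [the west ledge: the oxidiser | the east ledge: the ammonia bottle, the base flask, the catalyst vial, the chlorine cylinder, the fuel sample, the reducing agent]
10. Guide goes back to the west ledge with the chlorine cylinder.  [the west ledge: the chlorine cylinder, the oxidiser | the east ledge: the ammonia bottle, the base flask, the catalyst vial, the fuel sample, the reducing agent]
11. Guide goes to the east ledge with the chlorine cylinder and the oxidiser.  [the west ledge: — | the east ledge: the ammonia bottle, the base flask, the catalyst vial, the chlorine cylinder, the fuel sample, the oxidiser, the reducing agent]

11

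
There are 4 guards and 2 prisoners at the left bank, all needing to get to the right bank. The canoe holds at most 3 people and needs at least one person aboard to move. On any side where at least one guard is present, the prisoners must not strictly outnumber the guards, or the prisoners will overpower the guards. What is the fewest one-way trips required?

5

Counting alone: each trip to the right bank takes at most 3 across and each return brings at least 1 back, so after t trips out (and t−1 returns) at most 3t − (t−1) of the 6 are across; that first reaches 6 at t = 3, so at least 5 crossings are needed.
The plan below uses exactly 5 crossings, so it is optimal:
1. 2 prisoners → the right bank.  (the left bank: 4G 0P; the right bank: 0G 2P)
2. 1 prisoner ← the left bank.  (the left bank: 4G 1P; the right bank: 0G 1P)
3. 2 guards and 1 prisoner → the right bank.  (the left bank: 2G 0P; the right bank: 2G 2P)
4. 1 prisoner ← the left bank.  (the left bank: 2G 1P; the right bank: 2G 1P)
5. 2 guards and 1 prisoner → the right bank.  (the left bank: 0G 0P; the right bank: 4G 2P)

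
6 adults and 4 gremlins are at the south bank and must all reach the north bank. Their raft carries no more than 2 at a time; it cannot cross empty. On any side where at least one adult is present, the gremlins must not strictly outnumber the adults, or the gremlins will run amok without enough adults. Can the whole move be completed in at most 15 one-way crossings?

Counting alone: each trip to the north bank takes at most 2 across and each return brings at least 1 back, so after t trips out (and t−1 returns) at most 2t − (t−1) of the 10 are across; that first reaches 10 at t = 9, so at least 17 crossings are needed.
Since 15 < 17, 15 crossings cannot be enough. (The shortest complete plan in fact takes 17:)
1. 2 gremlins → the north bank.  (the south bank: 6A 2G; the north bank: 0A 2G)
2. 1 gremlin ← the south bank.  (the south bank: 6A 3G; the north bank: 0A 1G)
3. 2 gremlins → the north bank.  (the south bank: 6A 1G; the north bank: 0A 3G)
4. 1 gremlin ← the south bank.  (the south bank: 6A 2G; the north bank: 0A 2G)
5. 2 adults → the north bank.  (the south bank: 4A 2G; the north bank: 2A 2G)
6. 1 gremlin ← the south bank.  (the south bank: 4A 3G; the north bank: 2A 1G)
7. 1 adult and 1 gremlin → the north bank.  (the south bank: 3A 2G; the north bank: 3A 2G)
8. 1 gremlin ← the south bank.  (the south bank: 3A 3G; the north bank: 3A 1G)
9. 2 gremlins → the north bank.  (the south bank: 3A 1G; the north bank: 3A 3G)
10. 1 gremlin ← the south bank.  (the south bank: 3A 2G; the north bank: 3A 2G)
11. 1 adult and 1 gremlin → the north bank.  (the south bank: 2A 1G; the north bank: 4A 3G)
12. 1 gremlin ← the south bank.  (the south bank: 2A 2G; the north bank: 4A 2G)
13. 2 gremlins → the north bank.  (the south bank: 2A 0G; the north bank: 4A 4G)
14. 1 gremlin ← the south bank.  (the south bank: 2A 1G; the north bank: 4A 3G)
15. 1 adult and 1 gremlin → the north bank.  (the south bank: 1A 0G; the north bank: 5A 4G)
16. 1 gremlin ← the south bank.  (the south bank: 1A 1G; the north bank: 5A 3G)
17. 1 adult and 1 gremlin → the north bank.  (the south bank: 0A 0G; the north bank: 6A 4G)

No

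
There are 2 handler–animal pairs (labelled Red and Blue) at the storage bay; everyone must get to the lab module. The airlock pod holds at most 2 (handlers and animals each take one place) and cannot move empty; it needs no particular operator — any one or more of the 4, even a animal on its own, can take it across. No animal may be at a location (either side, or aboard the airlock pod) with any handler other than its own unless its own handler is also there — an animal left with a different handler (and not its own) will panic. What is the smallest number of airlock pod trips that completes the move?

5

Counting alone: each trip to the lab module takes at most 2 across and each return brings at least 1 back, so after t trips out (and t−1 returns) at most 2t − (t−1) of the 4 are across; that first reaches 4 at t = 3, so at least 5 crossings are needed.
The plan below uses exactly 5 crossings, so it is optimal:
1. animal Red and handler Red cross → the lab module.
2. handler Red crosses ← the storage bay.
3. handler Blue and handler Red cross → the lab module.
4. handler Blue crosses ← the storage bay.
5. animal Blue and handler Blue cross → the lab module.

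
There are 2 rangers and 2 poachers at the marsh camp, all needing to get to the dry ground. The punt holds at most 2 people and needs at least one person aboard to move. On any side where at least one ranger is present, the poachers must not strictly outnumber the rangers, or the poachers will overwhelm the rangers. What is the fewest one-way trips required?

Counting alone: each trip to the dry ground takes at most 2 across and each return brings at least 1 back, so after t trips out (and t−1 returns) at most 2t − (t−1) of the 4 are across; that first reaches 4 at t = 3, so at least 5 crossings are needed.
The plan below uses exactly 5 crossings, so it is optimal:
1. 2 poachers → the dry ground.  (the marsh camp: 2R 0P; the dry ground: 0R 2P)
2. 1 poacher ← the marsh camp.  (the marsh camp: 2R 1P; the dry ground: 0R 1P)
3. 2 rangers → the dry ground.  (the marsh camp: 0R 1P; the dry ground: 2R 1P)
4. 1 poacher ← the marsh camp.  (the marsh camp: 0R 2P; the dry ground: 2R 0P)
5. 2 poachers → the dry ground.  (the marsh camp: 0R 0P; the dry ground: 2R 2P)

5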